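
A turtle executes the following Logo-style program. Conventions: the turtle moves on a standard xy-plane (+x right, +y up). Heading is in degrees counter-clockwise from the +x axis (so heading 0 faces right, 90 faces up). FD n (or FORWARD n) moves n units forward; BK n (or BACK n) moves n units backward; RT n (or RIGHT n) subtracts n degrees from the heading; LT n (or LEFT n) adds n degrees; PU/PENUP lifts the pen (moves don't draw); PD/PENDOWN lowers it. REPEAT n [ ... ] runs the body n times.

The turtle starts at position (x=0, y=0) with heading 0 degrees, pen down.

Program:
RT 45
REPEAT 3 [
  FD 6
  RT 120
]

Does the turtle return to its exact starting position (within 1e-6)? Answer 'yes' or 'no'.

Answer: yes

Derivation:
Executing turtle program step by step:
Start: pos=(0,0), heading=0, pen down
RT 45: heading 0 -> 315
REPEAT 3 [
  -- iteration 1/3 --
  FD 6: (0,0) -> (4.243,-4.243) [heading=315, draw]
  RT 120: heading 315 -> 195
  -- iteration 2/3 --
  FD 6: (4.243,-4.243) -> (-1.553,-5.796) [heading=195, draw]
  RT 120: heading 195 -> 75
  -- iteration 3/3 --
  FD 6: (-1.553,-5.796) -> (0,0) [heading=75, draw]
  RT 120: heading 75 -> 315
]
Final: pos=(0,0), heading=315, 3 segment(s) drawn

Start position: (0, 0)
Final position: (0, 0)
Distance = 0; < 1e-6 -> CLOSED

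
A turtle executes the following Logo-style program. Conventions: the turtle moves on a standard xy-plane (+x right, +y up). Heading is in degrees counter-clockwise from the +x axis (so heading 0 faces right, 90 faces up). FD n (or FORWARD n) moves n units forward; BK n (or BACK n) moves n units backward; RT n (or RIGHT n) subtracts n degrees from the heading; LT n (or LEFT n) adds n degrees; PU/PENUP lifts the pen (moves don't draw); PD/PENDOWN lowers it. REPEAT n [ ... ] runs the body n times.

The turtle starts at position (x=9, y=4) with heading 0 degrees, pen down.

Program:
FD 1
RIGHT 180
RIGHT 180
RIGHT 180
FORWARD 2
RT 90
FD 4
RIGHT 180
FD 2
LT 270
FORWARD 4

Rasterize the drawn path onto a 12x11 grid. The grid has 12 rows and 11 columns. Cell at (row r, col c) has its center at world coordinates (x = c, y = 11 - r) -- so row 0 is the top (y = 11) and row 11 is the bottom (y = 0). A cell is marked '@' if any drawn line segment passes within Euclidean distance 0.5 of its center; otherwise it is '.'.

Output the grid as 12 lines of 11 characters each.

Segment 0: (9,4) -> (10,4)
Segment 1: (10,4) -> (8,4)
Segment 2: (8,4) -> (8,8)
Segment 3: (8,8) -> (8,6)
Segment 4: (8,6) -> (4,6)

Answer: ...........
...........
...........
........@..
........@..
....@@@@@..
........@..
........@@@
...........
...........
...........
...........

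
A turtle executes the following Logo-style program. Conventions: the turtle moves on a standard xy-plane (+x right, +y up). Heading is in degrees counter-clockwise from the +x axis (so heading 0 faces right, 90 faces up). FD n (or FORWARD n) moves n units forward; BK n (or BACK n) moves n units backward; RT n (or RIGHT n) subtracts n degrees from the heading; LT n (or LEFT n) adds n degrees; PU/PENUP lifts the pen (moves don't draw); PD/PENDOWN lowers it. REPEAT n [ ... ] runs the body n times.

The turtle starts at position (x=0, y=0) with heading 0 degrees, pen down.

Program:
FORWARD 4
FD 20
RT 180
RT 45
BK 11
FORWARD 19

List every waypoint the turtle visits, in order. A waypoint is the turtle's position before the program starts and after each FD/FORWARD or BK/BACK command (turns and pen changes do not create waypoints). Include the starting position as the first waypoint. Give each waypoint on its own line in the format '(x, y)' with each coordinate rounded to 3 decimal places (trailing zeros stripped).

Executing turtle program step by step:
Start: pos=(0,0), heading=0, pen down
FD 4: (0,0) -> (4,0) [heading=0, draw]
FD 20: (4,0) -> (24,0) [heading=0, draw]
RT 180: heading 0 -> 180
RT 45: heading 180 -> 135
BK 11: (24,0) -> (31.778,-7.778) [heading=135, draw]
FD 19: (31.778,-7.778) -> (18.343,5.657) [heading=135, draw]
Final: pos=(18.343,5.657), heading=135, 4 segment(s) drawn
Waypoints (5 total):
(0, 0)
(4, 0)
(24, 0)
(31.778, -7.778)
(18.343, 5.657)

Answer: (0, 0)
(4, 0)
(24, 0)
(31.778, -7.778)
(18.343, 5.657)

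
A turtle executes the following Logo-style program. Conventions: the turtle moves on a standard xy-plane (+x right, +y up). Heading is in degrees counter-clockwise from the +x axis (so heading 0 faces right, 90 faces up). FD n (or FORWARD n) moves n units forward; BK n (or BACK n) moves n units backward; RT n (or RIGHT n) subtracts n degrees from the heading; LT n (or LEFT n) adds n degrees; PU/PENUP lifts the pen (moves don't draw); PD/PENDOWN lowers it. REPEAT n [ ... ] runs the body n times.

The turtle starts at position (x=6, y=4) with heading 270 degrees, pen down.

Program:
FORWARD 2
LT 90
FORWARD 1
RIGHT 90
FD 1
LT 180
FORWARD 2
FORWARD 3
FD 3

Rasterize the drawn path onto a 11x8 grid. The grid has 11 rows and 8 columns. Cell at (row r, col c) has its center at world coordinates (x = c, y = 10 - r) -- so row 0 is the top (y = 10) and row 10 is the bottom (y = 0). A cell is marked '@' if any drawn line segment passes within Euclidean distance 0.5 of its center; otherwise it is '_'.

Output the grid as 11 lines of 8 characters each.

Segment 0: (6,4) -> (6,2)
Segment 1: (6,2) -> (7,2)
Segment 2: (7,2) -> (7,1)
Segment 3: (7,1) -> (7,3)
Segment 4: (7,3) -> (7,6)
Segment 5: (7,6) -> (7,9)

Answer: ________
_______@
_______@
_______@
_______@
_______@
______@@
______@@
______@@
_______@
________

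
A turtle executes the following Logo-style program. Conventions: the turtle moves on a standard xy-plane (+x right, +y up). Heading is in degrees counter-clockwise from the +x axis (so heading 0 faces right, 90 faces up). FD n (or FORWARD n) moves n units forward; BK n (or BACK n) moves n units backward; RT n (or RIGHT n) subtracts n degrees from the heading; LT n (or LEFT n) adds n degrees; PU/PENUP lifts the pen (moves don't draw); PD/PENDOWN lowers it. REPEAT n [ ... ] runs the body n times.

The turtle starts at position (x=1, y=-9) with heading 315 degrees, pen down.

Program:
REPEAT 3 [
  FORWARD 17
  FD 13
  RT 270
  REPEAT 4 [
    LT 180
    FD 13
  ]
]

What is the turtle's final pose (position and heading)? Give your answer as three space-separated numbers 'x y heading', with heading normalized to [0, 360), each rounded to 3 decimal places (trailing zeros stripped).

Executing turtle program step by step:
Start: pos=(1,-9), heading=315, pen down
REPEAT 3 [
  -- iteration 1/3 --
  FD 17: (1,-9) -> (13.021,-21.021) [heading=315, draw]
  FD 13: (13.021,-21.021) -> (22.213,-30.213) [heading=315, draw]
  RT 270: heading 315 -> 45
  REPEAT 4 [
    -- iteration 1/4 --
    LT 180: heading 45 -> 225
    FD 13: (22.213,-30.213) -> (13.021,-39.406) [heading=225, draw]
    -- iteration 2/4 --
    LT 180: heading 225 -> 45
    FD 13: (13.021,-39.406) -> (22.213,-30.213) [heading=45, draw]
    -- iteration 3/4 --
    LT 180: heading 45 -> 225
    FD 13: (22.213,-30.213) -> (13.021,-39.406) [heading=225, draw]
    -- iteration 4/4 --
    LT 180: heading 225 -> 45
    FD 13: (13.021,-39.406) -> (22.213,-30.213) [heading=45, draw]
  ]
  -- iteration 2/3 --
  FD 17: (22.213,-30.213) -> (34.234,-18.192) [heading=45, draw]
  FD 13: (34.234,-18.192) -> (43.426,-9) [heading=45, draw]
  RT 270: heading 45 -> 135
  REPEAT 4 [
    -- iteration 1/4 --
    LT 180: heading 135 -> 315
    FD 13: (43.426,-9) -> (52.619,-18.192) [heading=315, draw]
    -- iteration 2/4 --
    LT 180: heading 315 -> 135
    FD 13: (52.619,-18.192) -> (43.426,-9) [heading=135, draw]
    -- iteration 3/4 --
    LT 180: heading 135 -> 315
    FD 13: (43.426,-9) -> (52.619,-18.192) [heading=315, draw]
    -- iteration 4/4 --
    LT 180: heading 315 -> 135
    FD 13: (52.619,-18.192) -> (43.426,-9) [heading=135, draw]
  ]
  -- iteration 3/3 --
  FD 17: (43.426,-9) -> (31.406,3.021) [heading=135, draw]
  FD 13: (31.406,3.021) -> (22.213,12.213) [heading=135, draw]
  RT 270: heading 135 -> 225
  REPEAT 4 [
    -- iteration 1/4 --
    LT 180: heading 225 -> 45
    FD 13: (22.213,12.213) -> (31.406,21.406) [heading=45, draw]
    -- iteration 2/4 --
    LT 180: heading 45 -> 225
    FD 13: (31.406,21.406) -> (22.213,12.213) [heading=225, draw]
    -- iteration 3/4 --
    LT 180: heading 225 -> 45
    FD 13: (22.213,12.213) -> (31.406,21.406) [heading=45, draw]
    -- iteration 4/4 --
    LT 180: heading 45 -> 225
    FD 13: (31.406,21.406) -> (22.213,12.213) [heading=225, draw]
  ]
]
Final: pos=(22.213,12.213), heading=225, 18 segment(s) drawn

Answer: 22.213 12.213 225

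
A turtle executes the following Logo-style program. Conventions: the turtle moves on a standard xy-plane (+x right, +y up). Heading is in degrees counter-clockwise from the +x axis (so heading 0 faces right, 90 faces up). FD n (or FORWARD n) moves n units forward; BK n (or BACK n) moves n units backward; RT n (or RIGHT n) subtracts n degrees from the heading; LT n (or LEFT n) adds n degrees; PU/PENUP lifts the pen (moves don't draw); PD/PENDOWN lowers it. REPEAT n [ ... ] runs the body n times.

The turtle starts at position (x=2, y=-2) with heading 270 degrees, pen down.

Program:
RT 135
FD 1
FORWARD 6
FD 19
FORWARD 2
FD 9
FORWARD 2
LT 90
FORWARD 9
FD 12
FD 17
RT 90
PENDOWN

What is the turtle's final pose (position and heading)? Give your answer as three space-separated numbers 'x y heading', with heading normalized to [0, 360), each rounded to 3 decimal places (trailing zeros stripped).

Answer: -52.447 -1.293 135

Derivation:
Executing turtle program step by step:
Start: pos=(2,-2), heading=270, pen down
RT 135: heading 270 -> 135
FD 1: (2,-2) -> (1.293,-1.293) [heading=135, draw]
FD 6: (1.293,-1.293) -> (-2.95,2.95) [heading=135, draw]
FD 19: (-2.95,2.95) -> (-16.385,16.385) [heading=135, draw]
FD 2: (-16.385,16.385) -> (-17.799,17.799) [heading=135, draw]
FD 9: (-17.799,17.799) -> (-24.163,24.163) [heading=135, draw]
FD 2: (-24.163,24.163) -> (-25.577,25.577) [heading=135, draw]
LT 90: heading 135 -> 225
FD 9: (-25.577,25.577) -> (-31.941,19.213) [heading=225, draw]
FD 12: (-31.941,19.213) -> (-40.426,10.728) [heading=225, draw]
FD 17: (-40.426,10.728) -> (-52.447,-1.293) [heading=225, draw]
RT 90: heading 225 -> 135
PD: pen down
Final: pos=(-52.447,-1.293), heading=135, 9 segment(s) drawn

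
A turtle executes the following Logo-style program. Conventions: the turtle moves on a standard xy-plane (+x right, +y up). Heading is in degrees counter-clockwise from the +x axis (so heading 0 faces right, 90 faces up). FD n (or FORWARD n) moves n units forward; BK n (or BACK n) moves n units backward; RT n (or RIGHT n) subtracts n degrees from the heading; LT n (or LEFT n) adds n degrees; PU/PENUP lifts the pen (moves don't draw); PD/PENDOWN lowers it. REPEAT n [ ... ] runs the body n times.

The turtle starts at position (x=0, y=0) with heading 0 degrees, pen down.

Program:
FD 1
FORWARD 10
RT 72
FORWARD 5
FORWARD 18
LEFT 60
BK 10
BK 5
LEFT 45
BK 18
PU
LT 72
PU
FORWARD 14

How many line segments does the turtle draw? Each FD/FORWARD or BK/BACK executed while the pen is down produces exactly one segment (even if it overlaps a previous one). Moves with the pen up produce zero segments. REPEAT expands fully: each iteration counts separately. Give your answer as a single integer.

Answer: 7

Derivation:
Executing turtle program step by step:
Start: pos=(0,0), heading=0, pen down
FD 1: (0,0) -> (1,0) [heading=0, draw]
FD 10: (1,0) -> (11,0) [heading=0, draw]
RT 72: heading 0 -> 288
FD 5: (11,0) -> (12.545,-4.755) [heading=288, draw]
FD 18: (12.545,-4.755) -> (18.107,-21.874) [heading=288, draw]
LT 60: heading 288 -> 348
BK 10: (18.107,-21.874) -> (8.326,-19.795) [heading=348, draw]
BK 5: (8.326,-19.795) -> (3.435,-18.756) [heading=348, draw]
LT 45: heading 348 -> 33
BK 18: (3.435,-18.756) -> (-11.661,-28.559) [heading=33, draw]
PU: pen up
LT 72: heading 33 -> 105
PU: pen up
FD 14: (-11.661,-28.559) -> (-15.284,-15.036) [heading=105, move]
Final: pos=(-15.284,-15.036), heading=105, 7 segment(s) drawn
Segments drawn: 7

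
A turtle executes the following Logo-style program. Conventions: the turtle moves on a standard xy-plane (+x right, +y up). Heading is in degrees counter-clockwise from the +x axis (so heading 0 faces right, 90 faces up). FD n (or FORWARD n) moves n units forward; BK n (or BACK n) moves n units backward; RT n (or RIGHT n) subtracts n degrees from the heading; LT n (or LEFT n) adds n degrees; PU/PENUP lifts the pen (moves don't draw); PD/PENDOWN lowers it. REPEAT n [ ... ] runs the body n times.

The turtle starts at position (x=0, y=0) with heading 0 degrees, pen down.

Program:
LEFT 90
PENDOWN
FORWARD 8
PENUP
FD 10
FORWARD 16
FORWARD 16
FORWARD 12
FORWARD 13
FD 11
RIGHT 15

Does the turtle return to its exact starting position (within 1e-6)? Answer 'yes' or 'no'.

Answer: no

Derivation:
Executing turtle program step by step:
Start: pos=(0,0), heading=0, pen down
LT 90: heading 0 -> 90
PD: pen down
FD 8: (0,0) -> (0,8) [heading=90, draw]
PU: pen up
FD 10: (0,8) -> (0,18) [heading=90, move]
FD 16: (0,18) -> (0,34) [heading=90, move]
FD 16: (0,34) -> (0,50) [heading=90, move]
FD 12: (0,50) -> (0,62) [heading=90, move]
FD 13: (0,62) -> (0,75) [heading=90, move]
FD 11: (0,75) -> (0,86) [heading=90, move]
RT 15: heading 90 -> 75
Final: pos=(0,86), heading=75, 1 segment(s) drawn

Start position: (0, 0)
Final position: (0, 86)
Distance = 86; >= 1e-6 -> NOT closed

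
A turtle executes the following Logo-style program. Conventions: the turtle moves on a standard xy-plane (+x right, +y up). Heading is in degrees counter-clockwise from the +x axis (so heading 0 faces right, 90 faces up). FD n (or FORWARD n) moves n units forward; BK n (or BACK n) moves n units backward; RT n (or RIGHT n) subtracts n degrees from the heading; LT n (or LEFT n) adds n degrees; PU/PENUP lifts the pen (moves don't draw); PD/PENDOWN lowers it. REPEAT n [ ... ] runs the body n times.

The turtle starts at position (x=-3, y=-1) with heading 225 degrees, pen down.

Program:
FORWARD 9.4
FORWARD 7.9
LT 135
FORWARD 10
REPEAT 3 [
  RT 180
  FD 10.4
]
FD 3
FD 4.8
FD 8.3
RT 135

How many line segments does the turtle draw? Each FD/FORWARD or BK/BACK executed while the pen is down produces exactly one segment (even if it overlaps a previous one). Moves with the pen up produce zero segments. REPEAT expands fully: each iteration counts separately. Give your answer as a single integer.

Executing turtle program step by step:
Start: pos=(-3,-1), heading=225, pen down
FD 9.4: (-3,-1) -> (-9.647,-7.647) [heading=225, draw]
FD 7.9: (-9.647,-7.647) -> (-15.233,-13.233) [heading=225, draw]
LT 135: heading 225 -> 0
FD 10: (-15.233,-13.233) -> (-5.233,-13.233) [heading=0, draw]
REPEAT 3 [
  -- iteration 1/3 --
  RT 180: heading 0 -> 180
  FD 10.4: (-5.233,-13.233) -> (-15.633,-13.233) [heading=180, draw]
  -- iteration 2/3 --
  RT 180: heading 180 -> 0
  FD 10.4: (-15.633,-13.233) -> (-5.233,-13.233) [heading=0, draw]
  -- iteration 3/3 --
  RT 180: heading 0 -> 180
  FD 10.4: (-5.233,-13.233) -> (-15.633,-13.233) [heading=180, draw]
]
FD 3: (-15.633,-13.233) -> (-18.633,-13.233) [heading=180, draw]
FD 4.8: (-18.633,-13.233) -> (-23.433,-13.233) [heading=180, draw]
FD 8.3: (-23.433,-13.233) -> (-31.733,-13.233) [heading=180, draw]
RT 135: heading 180 -> 45
Final: pos=(-31.733,-13.233), heading=45, 9 segment(s) drawn
Segments drawn: 9

Answer: 9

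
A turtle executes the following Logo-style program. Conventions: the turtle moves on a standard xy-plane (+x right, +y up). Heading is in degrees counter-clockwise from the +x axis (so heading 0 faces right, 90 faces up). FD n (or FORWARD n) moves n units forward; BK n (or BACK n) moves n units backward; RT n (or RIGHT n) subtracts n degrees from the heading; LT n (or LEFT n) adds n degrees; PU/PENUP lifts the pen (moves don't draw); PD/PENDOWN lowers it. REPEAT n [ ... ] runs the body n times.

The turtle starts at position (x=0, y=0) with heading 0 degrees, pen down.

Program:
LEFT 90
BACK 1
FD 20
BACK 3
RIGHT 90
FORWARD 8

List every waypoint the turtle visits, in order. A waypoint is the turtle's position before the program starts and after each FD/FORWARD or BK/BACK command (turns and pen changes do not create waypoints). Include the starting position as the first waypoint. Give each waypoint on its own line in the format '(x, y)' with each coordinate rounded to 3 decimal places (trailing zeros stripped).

Executing turtle program step by step:
Start: pos=(0,0), heading=0, pen down
LT 90: heading 0 -> 90
BK 1: (0,0) -> (0,-1) [heading=90, draw]
FD 20: (0,-1) -> (0,19) [heading=90, draw]
BK 3: (0,19) -> (0,16) [heading=90, draw]
RT 90: heading 90 -> 0
FD 8: (0,16) -> (8,16) [heading=0, draw]
Final: pos=(8,16), heading=0, 4 segment(s) drawn
Waypoints (5 total):
(0, 0)
(0, -1)
(0, 19)
(0, 16)
(8, 16)

Answer: (0, 0)
(0, -1)
(0, 19)
(0, 16)
(8, 16)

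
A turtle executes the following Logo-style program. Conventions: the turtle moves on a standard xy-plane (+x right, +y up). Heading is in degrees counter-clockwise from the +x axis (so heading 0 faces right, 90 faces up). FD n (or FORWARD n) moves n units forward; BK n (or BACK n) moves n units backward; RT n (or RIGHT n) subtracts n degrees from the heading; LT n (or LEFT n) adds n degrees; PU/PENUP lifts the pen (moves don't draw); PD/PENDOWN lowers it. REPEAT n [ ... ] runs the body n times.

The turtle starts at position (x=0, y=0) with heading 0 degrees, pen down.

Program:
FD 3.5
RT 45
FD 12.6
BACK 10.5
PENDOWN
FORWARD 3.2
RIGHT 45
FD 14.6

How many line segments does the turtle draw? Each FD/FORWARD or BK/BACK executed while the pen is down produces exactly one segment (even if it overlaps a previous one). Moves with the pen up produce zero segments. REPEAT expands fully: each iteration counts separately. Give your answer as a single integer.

Executing turtle program step by step:
Start: pos=(0,0), heading=0, pen down
FD 3.5: (0,0) -> (3.5,0) [heading=0, draw]
RT 45: heading 0 -> 315
FD 12.6: (3.5,0) -> (12.41,-8.91) [heading=315, draw]
BK 10.5: (12.41,-8.91) -> (4.985,-1.485) [heading=315, draw]
PD: pen down
FD 3.2: (4.985,-1.485) -> (7.248,-3.748) [heading=315, draw]
RT 45: heading 315 -> 270
FD 14.6: (7.248,-3.748) -> (7.248,-18.348) [heading=270, draw]
Final: pos=(7.248,-18.348), heading=270, 5 segment(s) drawn
Segments drawn: 5

Answer: 5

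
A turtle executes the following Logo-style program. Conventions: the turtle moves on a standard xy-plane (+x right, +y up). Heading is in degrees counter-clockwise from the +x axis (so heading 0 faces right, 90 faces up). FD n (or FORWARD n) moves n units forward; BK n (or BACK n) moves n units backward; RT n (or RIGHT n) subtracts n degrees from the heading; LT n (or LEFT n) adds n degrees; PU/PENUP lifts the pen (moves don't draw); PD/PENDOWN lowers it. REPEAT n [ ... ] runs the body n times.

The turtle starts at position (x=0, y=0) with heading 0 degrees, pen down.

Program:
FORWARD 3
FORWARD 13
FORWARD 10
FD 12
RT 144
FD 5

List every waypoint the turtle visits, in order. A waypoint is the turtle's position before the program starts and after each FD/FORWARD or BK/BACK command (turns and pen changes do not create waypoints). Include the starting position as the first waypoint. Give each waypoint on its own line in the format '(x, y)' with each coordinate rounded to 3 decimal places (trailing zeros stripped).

Executing turtle program step by step:
Start: pos=(0,0), heading=0, pen down
FD 3: (0,0) -> (3,0) [heading=0, draw]
FD 13: (3,0) -> (16,0) [heading=0, draw]
FD 10: (16,0) -> (26,0) [heading=0, draw]
FD 12: (26,0) -> (38,0) [heading=0, draw]
RT 144: heading 0 -> 216
FD 5: (38,0) -> (33.955,-2.939) [heading=216, draw]
Final: pos=(33.955,-2.939), heading=216, 5 segment(s) drawn
Waypoints (6 total):
(0, 0)
(3, 0)
(16, 0)
(26, 0)
(38, 0)
(33.955, -2.939)

Answer: (0, 0)
(3, 0)
(16, 0)
(26, 0)
(38, 0)
(33.955, -2.939)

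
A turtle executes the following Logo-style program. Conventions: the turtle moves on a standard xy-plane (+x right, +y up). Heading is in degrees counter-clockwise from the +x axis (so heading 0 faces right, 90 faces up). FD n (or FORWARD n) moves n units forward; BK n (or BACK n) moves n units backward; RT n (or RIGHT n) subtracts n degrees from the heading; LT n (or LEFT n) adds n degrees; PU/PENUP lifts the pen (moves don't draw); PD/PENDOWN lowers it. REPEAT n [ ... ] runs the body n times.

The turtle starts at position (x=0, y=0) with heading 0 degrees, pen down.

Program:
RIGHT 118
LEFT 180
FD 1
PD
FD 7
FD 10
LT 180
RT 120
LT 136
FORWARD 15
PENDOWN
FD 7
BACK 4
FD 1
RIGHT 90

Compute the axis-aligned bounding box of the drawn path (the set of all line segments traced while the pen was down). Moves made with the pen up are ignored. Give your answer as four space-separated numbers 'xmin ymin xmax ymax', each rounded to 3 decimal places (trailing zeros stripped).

Answer: 0 -5.626 8.45 15.893

Derivation:
Executing turtle program step by step:
Start: pos=(0,0), heading=0, pen down
RT 118: heading 0 -> 242
LT 180: heading 242 -> 62
FD 1: (0,0) -> (0.469,0.883) [heading=62, draw]
PD: pen down
FD 7: (0.469,0.883) -> (3.756,7.064) [heading=62, draw]
FD 10: (3.756,7.064) -> (8.45,15.893) [heading=62, draw]
LT 180: heading 62 -> 242
RT 120: heading 242 -> 122
LT 136: heading 122 -> 258
FD 15: (8.45,15.893) -> (5.332,1.221) [heading=258, draw]
PD: pen down
FD 7: (5.332,1.221) -> (3.876,-5.626) [heading=258, draw]
BK 4: (3.876,-5.626) -> (4.708,-1.714) [heading=258, draw]
FD 1: (4.708,-1.714) -> (4.5,-2.692) [heading=258, draw]
RT 90: heading 258 -> 168
Final: pos=(4.5,-2.692), heading=168, 7 segment(s) drawn

Segment endpoints: x in {0, 0.469, 3.756, 3.876, 4.5, 4.708, 5.332, 8.45}, y in {-5.626, -2.692, -1.714, 0, 0.883, 1.221, 7.064, 15.893}
xmin=0, ymin=-5.626, xmax=8.45, ymax=15.893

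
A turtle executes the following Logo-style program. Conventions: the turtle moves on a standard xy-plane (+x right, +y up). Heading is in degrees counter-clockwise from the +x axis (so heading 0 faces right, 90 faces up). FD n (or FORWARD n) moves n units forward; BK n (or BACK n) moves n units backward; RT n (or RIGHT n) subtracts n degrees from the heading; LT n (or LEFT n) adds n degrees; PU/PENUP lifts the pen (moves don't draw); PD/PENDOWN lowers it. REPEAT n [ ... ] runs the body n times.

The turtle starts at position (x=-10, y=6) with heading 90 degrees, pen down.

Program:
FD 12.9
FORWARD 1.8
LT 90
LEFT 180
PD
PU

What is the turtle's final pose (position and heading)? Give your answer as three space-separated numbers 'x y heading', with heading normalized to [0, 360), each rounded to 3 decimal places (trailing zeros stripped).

Answer: -10 20.7 0

Derivation:
Executing turtle program step by step:
Start: pos=(-10,6), heading=90, pen down
FD 12.9: (-10,6) -> (-10,18.9) [heading=90, draw]
FD 1.8: (-10,18.9) -> (-10,20.7) [heading=90, draw]
LT 90: heading 90 -> 180
LT 180: heading 180 -> 0
PD: pen down
PU: pen up
Final: pos=(-10,20.7), heading=0, 2 segment(s) drawn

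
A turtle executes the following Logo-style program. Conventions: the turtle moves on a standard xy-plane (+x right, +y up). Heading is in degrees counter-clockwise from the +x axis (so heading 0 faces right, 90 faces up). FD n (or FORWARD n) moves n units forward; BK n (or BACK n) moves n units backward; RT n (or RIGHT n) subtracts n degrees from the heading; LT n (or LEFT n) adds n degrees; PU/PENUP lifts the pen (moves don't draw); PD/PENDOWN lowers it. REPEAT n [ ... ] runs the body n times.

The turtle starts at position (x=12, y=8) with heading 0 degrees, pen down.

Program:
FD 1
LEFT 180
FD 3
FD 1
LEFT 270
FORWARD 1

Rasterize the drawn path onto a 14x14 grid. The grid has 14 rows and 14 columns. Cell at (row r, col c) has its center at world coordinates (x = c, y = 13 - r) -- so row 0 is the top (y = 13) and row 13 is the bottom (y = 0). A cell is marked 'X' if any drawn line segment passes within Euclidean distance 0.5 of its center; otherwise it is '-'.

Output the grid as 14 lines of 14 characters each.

Answer: --------------
--------------
--------------
--------------
---------X----
---------XXXXX
--------------
--------------
--------------
--------------
--------------
--------------
--------------
--------------

Derivation:
Segment 0: (12,8) -> (13,8)
Segment 1: (13,8) -> (10,8)
Segment 2: (10,8) -> (9,8)
Segment 3: (9,8) -> (9,9)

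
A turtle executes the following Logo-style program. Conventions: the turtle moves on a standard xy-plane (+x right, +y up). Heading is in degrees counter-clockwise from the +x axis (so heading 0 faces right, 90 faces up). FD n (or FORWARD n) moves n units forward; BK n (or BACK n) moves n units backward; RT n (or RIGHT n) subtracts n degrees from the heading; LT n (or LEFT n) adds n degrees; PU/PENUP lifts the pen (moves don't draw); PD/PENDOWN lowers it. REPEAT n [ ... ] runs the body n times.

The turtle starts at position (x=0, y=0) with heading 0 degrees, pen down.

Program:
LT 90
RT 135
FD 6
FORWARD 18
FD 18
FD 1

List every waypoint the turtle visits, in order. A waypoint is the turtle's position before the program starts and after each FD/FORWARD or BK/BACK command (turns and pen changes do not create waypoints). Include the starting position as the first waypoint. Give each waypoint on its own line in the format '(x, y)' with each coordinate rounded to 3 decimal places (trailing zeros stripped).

Executing turtle program step by step:
Start: pos=(0,0), heading=0, pen down
LT 90: heading 0 -> 90
RT 135: heading 90 -> 315
FD 6: (0,0) -> (4.243,-4.243) [heading=315, draw]
FD 18: (4.243,-4.243) -> (16.971,-16.971) [heading=315, draw]
FD 18: (16.971,-16.971) -> (29.698,-29.698) [heading=315, draw]
FD 1: (29.698,-29.698) -> (30.406,-30.406) [heading=315, draw]
Final: pos=(30.406,-30.406), heading=315, 4 segment(s) drawn
Waypoints (5 total):
(0, 0)
(4.243, -4.243)
(16.971, -16.971)
(29.698, -29.698)
(30.406, -30.406)

Answer: (0, 0)
(4.243, -4.243)
(16.971, -16.971)
(29.698, -29.698)
(30.406, -30.406)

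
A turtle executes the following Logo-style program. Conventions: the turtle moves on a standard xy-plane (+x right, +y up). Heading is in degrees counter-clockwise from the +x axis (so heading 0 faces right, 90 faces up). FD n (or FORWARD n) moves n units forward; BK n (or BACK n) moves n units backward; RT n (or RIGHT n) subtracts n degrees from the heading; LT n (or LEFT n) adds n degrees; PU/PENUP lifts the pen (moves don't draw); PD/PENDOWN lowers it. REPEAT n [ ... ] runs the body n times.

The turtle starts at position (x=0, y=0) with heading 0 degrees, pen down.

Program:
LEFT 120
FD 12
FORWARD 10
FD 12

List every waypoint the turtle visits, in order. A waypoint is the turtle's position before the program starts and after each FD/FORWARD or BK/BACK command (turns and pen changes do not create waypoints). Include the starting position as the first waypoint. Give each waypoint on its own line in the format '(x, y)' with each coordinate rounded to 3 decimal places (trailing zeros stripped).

Answer: (0, 0)
(-6, 10.392)
(-11, 19.053)
(-17, 29.445)

Derivation:
Executing turtle program step by step:
Start: pos=(0,0), heading=0, pen down
LT 120: heading 0 -> 120
FD 12: (0,0) -> (-6,10.392) [heading=120, draw]
FD 10: (-6,10.392) -> (-11,19.053) [heading=120, draw]
FD 12: (-11,19.053) -> (-17,29.445) [heading=120, draw]
Final: pos=(-17,29.445), heading=120, 3 segment(s) drawn
Waypoints (4 total):
(0, 0)
(-6, 10.392)
(-11, 19.053)
(-17, 29.445)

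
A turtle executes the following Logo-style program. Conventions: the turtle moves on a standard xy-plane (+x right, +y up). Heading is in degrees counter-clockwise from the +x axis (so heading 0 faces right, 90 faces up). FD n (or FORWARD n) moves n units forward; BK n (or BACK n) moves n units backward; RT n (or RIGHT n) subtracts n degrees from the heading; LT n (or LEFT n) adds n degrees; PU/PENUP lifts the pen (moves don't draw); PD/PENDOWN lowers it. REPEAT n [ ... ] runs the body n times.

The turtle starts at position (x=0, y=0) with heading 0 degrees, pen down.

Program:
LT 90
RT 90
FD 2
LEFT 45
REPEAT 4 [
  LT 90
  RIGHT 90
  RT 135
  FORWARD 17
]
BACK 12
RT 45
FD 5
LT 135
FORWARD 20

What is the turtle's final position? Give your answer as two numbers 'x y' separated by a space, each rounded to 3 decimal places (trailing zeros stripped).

Answer: 12.586 -22.657

Derivation:
Executing turtle program step by step:
Start: pos=(0,0), heading=0, pen down
LT 90: heading 0 -> 90
RT 90: heading 90 -> 0
FD 2: (0,0) -> (2,0) [heading=0, draw]
LT 45: heading 0 -> 45
REPEAT 4 [
  -- iteration 1/4 --
  LT 90: heading 45 -> 135
  RT 90: heading 135 -> 45
  RT 135: heading 45 -> 270
  FD 17: (2,0) -> (2,-17) [heading=270, draw]
  -- iteration 2/4 --
  LT 90: heading 270 -> 0
  RT 90: heading 0 -> 270
  RT 135: heading 270 -> 135
  FD 17: (2,-17) -> (-10.021,-4.979) [heading=135, draw]
  -- iteration 3/4 --
  LT 90: heading 135 -> 225
  RT 90: heading 225 -> 135
  RT 135: heading 135 -> 0
  FD 17: (-10.021,-4.979) -> (6.979,-4.979) [heading=0, draw]
  -- iteration 4/4 --
  LT 90: heading 0 -> 90
  RT 90: heading 90 -> 0
  RT 135: heading 0 -> 225
  FD 17: (6.979,-4.979) -> (-5.042,-17) [heading=225, draw]
]
BK 12: (-5.042,-17) -> (3.444,-8.515) [heading=225, draw]
RT 45: heading 225 -> 180
FD 5: (3.444,-8.515) -> (-1.556,-8.515) [heading=180, draw]
LT 135: heading 180 -> 315
FD 20: (-1.556,-8.515) -> (12.586,-22.657) [heading=315, draw]
Final: pos=(12.586,-22.657), heading=315, 8 segment(s) drawn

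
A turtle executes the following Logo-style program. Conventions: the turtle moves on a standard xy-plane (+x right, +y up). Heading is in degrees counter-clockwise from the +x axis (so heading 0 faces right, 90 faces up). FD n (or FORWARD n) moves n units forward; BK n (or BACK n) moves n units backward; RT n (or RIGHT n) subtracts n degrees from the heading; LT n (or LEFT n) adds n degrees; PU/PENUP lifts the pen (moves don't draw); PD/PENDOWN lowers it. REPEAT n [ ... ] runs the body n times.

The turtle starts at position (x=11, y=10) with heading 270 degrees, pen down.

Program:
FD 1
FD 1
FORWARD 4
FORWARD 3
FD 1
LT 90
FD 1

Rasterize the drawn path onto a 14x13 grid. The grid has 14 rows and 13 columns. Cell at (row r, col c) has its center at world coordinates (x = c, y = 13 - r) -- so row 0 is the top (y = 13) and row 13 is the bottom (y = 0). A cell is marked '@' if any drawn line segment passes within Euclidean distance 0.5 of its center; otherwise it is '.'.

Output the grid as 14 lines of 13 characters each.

Answer: .............
.............
.............
...........@.
...........@.
...........@.
...........@.
...........@.
...........@.
...........@.
...........@.
...........@.
...........@.
...........@@

Derivation:
Segment 0: (11,10) -> (11,9)
Segment 1: (11,9) -> (11,8)
Segment 2: (11,8) -> (11,4)
Segment 3: (11,4) -> (11,1)
Segment 4: (11,1) -> (11,0)
Segment 5: (11,0) -> (12,-0)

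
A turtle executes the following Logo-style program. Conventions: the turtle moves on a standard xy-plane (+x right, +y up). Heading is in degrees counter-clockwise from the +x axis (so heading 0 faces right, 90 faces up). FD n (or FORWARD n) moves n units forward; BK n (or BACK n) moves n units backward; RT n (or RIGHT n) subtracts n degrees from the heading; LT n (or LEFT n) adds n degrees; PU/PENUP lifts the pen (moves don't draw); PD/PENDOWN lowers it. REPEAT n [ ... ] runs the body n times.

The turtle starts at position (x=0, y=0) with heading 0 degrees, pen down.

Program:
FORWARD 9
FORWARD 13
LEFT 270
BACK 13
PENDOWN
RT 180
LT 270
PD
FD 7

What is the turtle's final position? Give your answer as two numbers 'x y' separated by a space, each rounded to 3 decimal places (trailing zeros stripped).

Executing turtle program step by step:
Start: pos=(0,0), heading=0, pen down
FD 9: (0,0) -> (9,0) [heading=0, draw]
FD 13: (9,0) -> (22,0) [heading=0, draw]
LT 270: heading 0 -> 270
BK 13: (22,0) -> (22,13) [heading=270, draw]
PD: pen down
RT 180: heading 270 -> 90
LT 270: heading 90 -> 0
PD: pen down
FD 7: (22,13) -> (29,13) [heading=0, draw]
Final: pos=(29,13), heading=0, 4 segment(s) drawn

Answer: 29 13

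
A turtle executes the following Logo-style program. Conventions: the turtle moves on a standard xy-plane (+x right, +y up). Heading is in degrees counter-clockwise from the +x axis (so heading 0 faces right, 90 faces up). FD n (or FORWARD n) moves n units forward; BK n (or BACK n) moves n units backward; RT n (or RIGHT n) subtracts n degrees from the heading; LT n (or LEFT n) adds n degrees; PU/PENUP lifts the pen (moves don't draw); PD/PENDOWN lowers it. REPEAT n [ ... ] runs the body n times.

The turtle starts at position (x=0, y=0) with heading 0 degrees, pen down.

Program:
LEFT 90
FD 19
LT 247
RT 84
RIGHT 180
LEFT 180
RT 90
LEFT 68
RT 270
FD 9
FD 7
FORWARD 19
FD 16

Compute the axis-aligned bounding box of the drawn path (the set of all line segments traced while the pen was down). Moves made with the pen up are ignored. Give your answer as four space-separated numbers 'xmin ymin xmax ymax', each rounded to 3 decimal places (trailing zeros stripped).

Executing turtle program step by step:
Start: pos=(0,0), heading=0, pen down
LT 90: heading 0 -> 90
FD 19: (0,0) -> (0,19) [heading=90, draw]
LT 247: heading 90 -> 337
RT 84: heading 337 -> 253
RT 180: heading 253 -> 73
LT 180: heading 73 -> 253
RT 90: heading 253 -> 163
LT 68: heading 163 -> 231
RT 270: heading 231 -> 321
FD 9: (0,19) -> (6.994,13.336) [heading=321, draw]
FD 7: (6.994,13.336) -> (12.434,8.931) [heading=321, draw]
FD 19: (12.434,8.931) -> (27.2,-3.026) [heading=321, draw]
FD 16: (27.2,-3.026) -> (39.634,-13.095) [heading=321, draw]
Final: pos=(39.634,-13.095), heading=321, 5 segment(s) drawn

Segment endpoints: x in {0, 0, 6.994, 12.434, 27.2, 39.634}, y in {-13.095, -3.026, 0, 8.931, 13.336, 19}
xmin=0, ymin=-13.095, xmax=39.634, ymax=19

Answer: 0 -13.095 39.634 19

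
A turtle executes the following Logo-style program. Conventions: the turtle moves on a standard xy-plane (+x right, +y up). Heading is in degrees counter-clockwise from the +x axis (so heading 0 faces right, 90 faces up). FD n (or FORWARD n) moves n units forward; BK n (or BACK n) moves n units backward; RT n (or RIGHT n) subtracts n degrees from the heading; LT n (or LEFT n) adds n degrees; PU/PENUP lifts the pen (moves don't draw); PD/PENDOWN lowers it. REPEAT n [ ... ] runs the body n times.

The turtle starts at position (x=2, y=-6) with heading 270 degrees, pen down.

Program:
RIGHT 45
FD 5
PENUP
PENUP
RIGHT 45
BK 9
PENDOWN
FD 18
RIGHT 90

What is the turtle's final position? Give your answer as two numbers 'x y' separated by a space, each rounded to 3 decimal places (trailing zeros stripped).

Answer: -10.536 -9.536

Derivation:
Executing turtle program step by step:
Start: pos=(2,-6), heading=270, pen down
RT 45: heading 270 -> 225
FD 5: (2,-6) -> (-1.536,-9.536) [heading=225, draw]
PU: pen up
PU: pen up
RT 45: heading 225 -> 180
BK 9: (-1.536,-9.536) -> (7.464,-9.536) [heading=180, move]
PD: pen down
FD 18: (7.464,-9.536) -> (-10.536,-9.536) [heading=180, draw]
RT 90: heading 180 -> 90
Final: pos=(-10.536,-9.536), heading=90, 2 segment(s) drawn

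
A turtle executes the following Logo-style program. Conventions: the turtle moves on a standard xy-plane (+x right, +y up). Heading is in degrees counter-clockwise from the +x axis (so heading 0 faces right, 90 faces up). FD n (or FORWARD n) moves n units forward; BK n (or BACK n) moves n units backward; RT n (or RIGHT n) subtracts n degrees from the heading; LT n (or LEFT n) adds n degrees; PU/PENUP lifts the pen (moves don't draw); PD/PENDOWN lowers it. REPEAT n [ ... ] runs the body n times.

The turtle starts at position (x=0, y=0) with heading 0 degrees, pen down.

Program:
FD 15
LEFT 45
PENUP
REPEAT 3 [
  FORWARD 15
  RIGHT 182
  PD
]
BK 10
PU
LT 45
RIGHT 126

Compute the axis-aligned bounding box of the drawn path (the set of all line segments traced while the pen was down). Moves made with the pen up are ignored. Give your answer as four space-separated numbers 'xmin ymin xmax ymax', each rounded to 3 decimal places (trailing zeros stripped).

Executing turtle program step by step:
Start: pos=(0,0), heading=0, pen down
FD 15: (0,0) -> (15,0) [heading=0, draw]
LT 45: heading 0 -> 45
PU: pen up
REPEAT 3 [
  -- iteration 1/3 --
  FD 15: (15,0) -> (25.607,10.607) [heading=45, move]
  RT 182: heading 45 -> 223
  PD: pen down
  -- iteration 2/3 --
  FD 15: (25.607,10.607) -> (14.636,0.377) [heading=223, draw]
  RT 182: heading 223 -> 41
  PD: pen down
  -- iteration 3/3 --
  FD 15: (14.636,0.377) -> (25.957,10.218) [heading=41, draw]
  RT 182: heading 41 -> 219
  PD: pen down
]
BK 10: (25.957,10.218) -> (33.728,16.511) [heading=219, draw]
PU: pen up
LT 45: heading 219 -> 264
RT 126: heading 264 -> 138
Final: pos=(33.728,16.511), heading=138, 4 segment(s) drawn

Segment endpoints: x in {0, 14.636, 15, 25.607, 25.957, 33.728}, y in {0, 0.377, 10.218, 10.607, 16.511}
xmin=0, ymin=0, xmax=33.728, ymax=16.511

Answer: 0 0 33.728 16.511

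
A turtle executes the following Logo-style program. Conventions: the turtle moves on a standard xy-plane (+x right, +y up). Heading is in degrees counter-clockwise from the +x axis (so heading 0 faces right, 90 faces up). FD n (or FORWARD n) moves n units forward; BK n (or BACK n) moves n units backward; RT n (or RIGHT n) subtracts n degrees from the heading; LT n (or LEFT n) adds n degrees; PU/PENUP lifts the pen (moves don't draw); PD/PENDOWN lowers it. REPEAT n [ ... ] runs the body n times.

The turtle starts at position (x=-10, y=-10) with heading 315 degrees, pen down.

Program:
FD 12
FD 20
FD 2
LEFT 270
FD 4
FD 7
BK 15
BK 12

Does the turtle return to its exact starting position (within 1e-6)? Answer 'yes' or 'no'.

Executing turtle program step by step:
Start: pos=(-10,-10), heading=315, pen down
FD 12: (-10,-10) -> (-1.515,-18.485) [heading=315, draw]
FD 20: (-1.515,-18.485) -> (12.627,-32.627) [heading=315, draw]
FD 2: (12.627,-32.627) -> (14.042,-34.042) [heading=315, draw]
LT 270: heading 315 -> 225
FD 4: (14.042,-34.042) -> (11.213,-36.87) [heading=225, draw]
FD 7: (11.213,-36.87) -> (6.263,-41.82) [heading=225, draw]
BK 15: (6.263,-41.82) -> (16.87,-31.213) [heading=225, draw]
BK 12: (16.87,-31.213) -> (25.355,-22.728) [heading=225, draw]
Final: pos=(25.355,-22.728), heading=225, 7 segment(s) drawn

Start position: (-10, -10)
Final position: (25.355, -22.728)
Distance = 37.577; >= 1e-6 -> NOT closed

Answer: no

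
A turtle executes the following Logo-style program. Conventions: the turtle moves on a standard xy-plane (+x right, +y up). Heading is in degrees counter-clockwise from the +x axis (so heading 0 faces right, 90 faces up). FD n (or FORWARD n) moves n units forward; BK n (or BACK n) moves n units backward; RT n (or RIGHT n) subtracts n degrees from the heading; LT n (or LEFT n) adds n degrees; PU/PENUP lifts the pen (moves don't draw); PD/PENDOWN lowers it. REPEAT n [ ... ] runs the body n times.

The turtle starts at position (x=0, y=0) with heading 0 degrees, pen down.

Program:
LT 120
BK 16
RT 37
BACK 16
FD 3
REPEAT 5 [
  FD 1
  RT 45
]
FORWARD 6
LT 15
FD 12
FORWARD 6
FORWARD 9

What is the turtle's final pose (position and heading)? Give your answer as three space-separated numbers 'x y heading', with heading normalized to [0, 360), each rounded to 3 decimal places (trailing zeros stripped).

Executing turtle program step by step:
Start: pos=(0,0), heading=0, pen down
LT 120: heading 0 -> 120
BK 16: (0,0) -> (8,-13.856) [heading=120, draw]
RT 37: heading 120 -> 83
BK 16: (8,-13.856) -> (6.05,-29.737) [heading=83, draw]
FD 3: (6.05,-29.737) -> (6.416,-26.76) [heading=83, draw]
REPEAT 5 [
  -- iteration 1/5 --
  FD 1: (6.416,-26.76) -> (6.538,-25.767) [heading=83, draw]
  RT 45: heading 83 -> 38
  -- iteration 2/5 --
  FD 1: (6.538,-25.767) -> (7.326,-25.151) [heading=38, draw]
  RT 45: heading 38 -> 353
  -- iteration 3/5 --
  FD 1: (7.326,-25.151) -> (8.318,-25.273) [heading=353, draw]
  RT 45: heading 353 -> 308
  -- iteration 4/5 --
  FD 1: (8.318,-25.273) -> (8.934,-26.061) [heading=308, draw]
  RT 45: heading 308 -> 263
  -- iteration 5/5 --
  FD 1: (8.934,-26.061) -> (8.812,-27.054) [heading=263, draw]
  RT 45: heading 263 -> 218
]
FD 6: (8.812,-27.054) -> (4.084,-30.748) [heading=218, draw]
LT 15: heading 218 -> 233
FD 12: (4.084,-30.748) -> (-3.138,-40.331) [heading=233, draw]
FD 6: (-3.138,-40.331) -> (-6.749,-45.123) [heading=233, draw]
FD 9: (-6.749,-45.123) -> (-12.165,-52.311) [heading=233, draw]
Final: pos=(-12.165,-52.311), heading=233, 12 segment(s) drawn

Answer: -12.165 -52.311 233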